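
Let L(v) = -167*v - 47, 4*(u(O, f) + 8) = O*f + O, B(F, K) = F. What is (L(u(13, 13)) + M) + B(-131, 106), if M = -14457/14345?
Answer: -184806859/28690 ≈ -6441.5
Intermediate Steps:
M = -14457/14345 (M = -14457*1/14345 = -14457/14345 ≈ -1.0078)
u(O, f) = -8 + O/4 + O*f/4 (u(O, f) = -8 + (O*f + O)/4 = -8 + (O + O*f)/4 = -8 + (O/4 + O*f/4) = -8 + O/4 + O*f/4)
L(v) = -47 - 167*v
(L(u(13, 13)) + M) + B(-131, 106) = ((-47 - 167*(-8 + (1/4)*13 + (1/4)*13*13)) - 14457/14345) - 131 = ((-47 - 167*(-8 + 13/4 + 169/4)) - 14457/14345) - 131 = ((-47 - 167*75/2) - 14457/14345) - 131 = ((-47 - 12525/2) - 14457/14345) - 131 = (-12619/2 - 14457/14345) - 131 = -181048469/28690 - 131 = -184806859/28690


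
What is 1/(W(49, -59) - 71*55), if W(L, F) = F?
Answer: -1/3964 ≈ -0.00025227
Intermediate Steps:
1/(W(49, -59) - 71*55) = 1/(-59 - 71*55) = 1/(-59 - 3905) = 1/(-3964) = -1/3964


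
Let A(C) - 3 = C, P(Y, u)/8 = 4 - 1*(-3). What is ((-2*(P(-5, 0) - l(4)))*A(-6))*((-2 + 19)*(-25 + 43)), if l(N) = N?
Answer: 95472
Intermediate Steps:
P(Y, u) = 56 (P(Y, u) = 8*(4 - 1*(-3)) = 8*(4 + 3) = 8*7 = 56)
A(C) = 3 + C
((-2*(P(-5, 0) - l(4)))*A(-6))*((-2 + 19)*(-25 + 43)) = ((-2*(56 - 1*4))*(3 - 6))*((-2 + 19)*(-25 + 43)) = (-2*(56 - 4)*(-3))*(17*18) = (-2*52*(-3))*306 = -104*(-3)*306 = 312*306 = 95472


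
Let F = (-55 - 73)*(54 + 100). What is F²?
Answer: 388562944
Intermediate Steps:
F = -19712 (F = -128*154 = -19712)
F² = (-19712)² = 388562944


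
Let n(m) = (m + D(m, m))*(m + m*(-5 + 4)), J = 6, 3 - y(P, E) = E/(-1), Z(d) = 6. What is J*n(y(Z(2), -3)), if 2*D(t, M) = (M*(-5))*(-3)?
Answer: 0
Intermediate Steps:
D(t, M) = 15*M/2 (D(t, M) = ((M*(-5))*(-3))/2 = (-5*M*(-3))/2 = (15*M)/2 = 15*M/2)
y(P, E) = 3 + E (y(P, E) = 3 - E/(-1) = 3 - E*(-1) = 3 - (-1)*E = 3 + E)
n(m) = 0 (n(m) = (m + 15*m/2)*(m + m*(-5 + 4)) = (17*m/2)*(m + m*(-1)) = (17*m/2)*(m - m) = (17*m/2)*0 = 0)
J*n(y(Z(2), -3)) = 6*0 = 0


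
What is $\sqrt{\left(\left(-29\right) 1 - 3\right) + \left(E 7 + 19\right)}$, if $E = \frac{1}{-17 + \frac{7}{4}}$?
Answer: $\frac{i \sqrt{50081}}{61} \approx 3.6687 i$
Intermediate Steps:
$E = - \frac{4}{61}$ ($E = \frac{1}{-17 + 7 \cdot \frac{1}{4}} = \frac{1}{-17 + \frac{7}{4}} = \frac{1}{- \frac{61}{4}} = - \frac{4}{61} \approx -0.065574$)
$\sqrt{\left(\left(-29\right) 1 - 3\right) + \left(E 7 + 19\right)} = \sqrt{\left(\left(-29\right) 1 - 3\right) + \left(\left(- \frac{4}{61}\right) 7 + 19\right)} = \sqrt{\left(-29 - 3\right) + \left(- \frac{28}{61} + 19\right)} = \sqrt{-32 + \frac{1131}{61}} = \sqrt{- \frac{821}{61}} = \frac{i \sqrt{50081}}{61}$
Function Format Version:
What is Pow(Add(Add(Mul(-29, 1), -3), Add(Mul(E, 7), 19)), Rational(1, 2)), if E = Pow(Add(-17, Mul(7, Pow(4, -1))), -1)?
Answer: Mul(Rational(1, 61), I, Pow(50081, Rational(1, 2))) ≈ Mul(3.6687, I)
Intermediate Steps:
E = Rational(-4, 61) (E = Pow(Add(-17, Mul(7, Rational(1, 4))), -1) = Pow(Add(-17, Rational(7, 4)), -1) = Pow(Rational(-61, 4), -1) = Rational(-4, 61) ≈ -0.065574)
Pow(Add(Add(Mul(-29, 1), -3), Add(Mul(E, 7), 19)), Rational(1, 2)) = Pow(Add(Add(Mul(-29, 1), -3), Add(Mul(Rational(-4, 61), 7), 19)), Rational(1, 2)) = Pow(Add(Add(-29, -3), Add(Rational(-28, 61), 19)), Rational(1, 2)) = Pow(Add(-32, Rational(1131, 61)), Rational(1, 2)) = Pow(Rational(-821, 61), Rational(1, 2)) = Mul(Rational(1, 61), I, Pow(50081, Rational(1, 2)))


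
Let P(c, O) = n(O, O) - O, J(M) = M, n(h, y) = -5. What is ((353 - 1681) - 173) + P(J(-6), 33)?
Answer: -1539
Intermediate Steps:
P(c, O) = -5 - O
((353 - 1681) - 173) + P(J(-6), 33) = ((353 - 1681) - 173) + (-5 - 1*33) = (-1328 - 173) + (-5 - 33) = -1501 - 38 = -1539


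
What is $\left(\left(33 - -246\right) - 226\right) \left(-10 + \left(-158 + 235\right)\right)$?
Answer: $3551$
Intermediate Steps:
$\left(\left(33 - -246\right) - 226\right) \left(-10 + \left(-158 + 235\right)\right) = \left(\left(33 + 246\right) - 226\right) \left(-10 + 77\right) = \left(279 - 226\right) 67 = 53 \cdot 67 = 3551$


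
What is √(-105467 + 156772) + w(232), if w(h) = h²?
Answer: 53824 + √51305 ≈ 54051.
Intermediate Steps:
√(-105467 + 156772) + w(232) = √(-105467 + 156772) + 232² = √51305 + 53824 = 53824 + √51305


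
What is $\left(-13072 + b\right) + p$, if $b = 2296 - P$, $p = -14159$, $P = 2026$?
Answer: $-26961$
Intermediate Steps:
$b = 270$ ($b = 2296 - 2026 = 270$)
$\left(-13072 + b\right) + p = \left(-13072 + 270\right) - 14159 = -12802 - 14159 = -26961$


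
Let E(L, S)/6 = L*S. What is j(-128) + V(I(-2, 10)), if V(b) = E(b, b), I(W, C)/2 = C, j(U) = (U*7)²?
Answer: 805216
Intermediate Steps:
j(U) = 49*U² (j(U) = (7*U)² = 49*U²)
I(W, C) = 2*C
E(L, S) = 6*L*S (E(L, S) = 6*(L*S) = 6*L*S)
V(b) = 6*b² (V(b) = 6*b*b = 6*b²)
j(-128) + V(I(-2, 10)) = 49*(-128)² + 6*(2*10)² = 49*16384 + 6*20² = 802816 + 6*400 = 802816 + 2400 = 805216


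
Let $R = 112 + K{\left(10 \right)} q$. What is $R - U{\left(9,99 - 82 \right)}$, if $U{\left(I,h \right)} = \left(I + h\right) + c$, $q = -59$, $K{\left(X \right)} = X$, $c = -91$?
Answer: $-413$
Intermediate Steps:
$U{\left(I,h \right)} = -91 + I + h$ ($U{\left(I,h \right)} = \left(I + h\right) - 91 = -91 + I + h$)
$R = -478$ ($R = 112 + 10 \left(-59\right) = 112 - 590 = -478$)
$R - U{\left(9,99 - 82 \right)} = -478 - \left(-91 + 9 + \left(99 - 82\right)\right) = -478 - \left(-91 + 9 + 17\right) = -478 - -65 = -478 + 65 = -413$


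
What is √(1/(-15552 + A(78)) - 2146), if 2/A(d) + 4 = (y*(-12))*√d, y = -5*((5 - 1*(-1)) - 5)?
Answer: √(333756660 - 5006188950*√78)/(5*√(-6221 + 93312*√78)) ≈ 46.325*I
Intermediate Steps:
y = -5 (y = -5*((5 + 1) - 5) = -5*(6 - 5) = -5*1 = -5)
A(d) = 2/(-4 + 60*√d) (A(d) = 2/(-4 + (-5*(-12))*√d) = 2/(-4 + 60*√d))
√(1/(-15552 + A(78)) - 2146) = √(1/(-15552 + 1/(2*(-1 + 15*√78))) - 2146) = √(-2146 + 1/(-15552 + 1/(2*(-1 + 15*√78))))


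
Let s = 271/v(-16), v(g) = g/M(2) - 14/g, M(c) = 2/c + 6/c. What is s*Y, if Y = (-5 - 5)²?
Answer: -8672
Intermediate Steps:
M(c) = 8/c
v(g) = -14/g + g/4 (v(g) = g/((8/2)) - 14/g = g/((8*(½))) - 14/g = g/4 - 14/g = -14/g + g/4)
Y = 100 (Y = (-10)² = 100)
s = -2168/25 (s = 271/(-14/(-16) + (¼)*(-16)) = 271/(-14*(-1/16) - 4) = 271/(7/8 - 4) = 271/(-25/8) = 271*(-8/25) = -2168/25 ≈ -86.720)
s*Y = -2168/25*100 = -8672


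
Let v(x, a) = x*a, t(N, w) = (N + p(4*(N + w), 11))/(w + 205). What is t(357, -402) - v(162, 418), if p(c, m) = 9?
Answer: -13340418/197 ≈ -67718.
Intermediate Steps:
t(N, w) = (9 + N)/(205 + w) (t(N, w) = (N + 9)/(w + 205) = (9 + N)/(205 + w))
v(x, a) = a*x
t(357, -402) - v(162, 418) = (9 + 357)/(205 - 402) - 418*162 = 366/(-197) - 1*67716 = -1/197*366 - 67716 = -366/197 - 67716 = -13340418/197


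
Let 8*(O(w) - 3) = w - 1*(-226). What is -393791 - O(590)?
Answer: -393896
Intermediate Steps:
O(w) = 125/4 + w/8 (O(w) = 3 + (w - 1*(-226))/8 = 3 + (w + 226)/8 = 3 + (226 + w)/8 = 3 + (113/4 + w/8) = 125/4 + w/8)
-393791 - O(590) = -393791 - (125/4 + (⅛)*590) = -393791 - (125/4 + 295/4) = -393791 - 1*105 = -393791 - 105 = -393896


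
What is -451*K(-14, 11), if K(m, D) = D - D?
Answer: 0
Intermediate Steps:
K(m, D) = 0
-451*K(-14, 11) = -451*0 = 0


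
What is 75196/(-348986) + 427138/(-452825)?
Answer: -8323445944/7183162975 ≈ -1.1587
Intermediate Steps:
75196/(-348986) + 427138/(-452825) = 75196*(-1/348986) + 427138*(-1/452825) = -3418/15863 - 427138/452825 = -8323445944/7183162975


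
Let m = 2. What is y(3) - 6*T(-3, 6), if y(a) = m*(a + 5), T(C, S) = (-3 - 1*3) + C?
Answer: 70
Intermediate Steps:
T(C, S) = -6 + C (T(C, S) = (-3 - 3) + C = -6 + C)
y(a) = 10 + 2*a (y(a) = 2*(a + 5) = 2*(5 + a) = 10 + 2*a)
y(3) - 6*T(-3, 6) = (10 + 2*3) - 6*(-6 - 3) = (10 + 6) - 6*(-9) = 16 + 54 = 70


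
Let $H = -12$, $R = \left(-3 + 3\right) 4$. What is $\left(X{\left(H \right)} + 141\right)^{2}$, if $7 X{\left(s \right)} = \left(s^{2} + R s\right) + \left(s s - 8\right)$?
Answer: $32761$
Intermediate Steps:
$R = 0$ ($R = 0 \cdot 4 = 0$)
$X{\left(s \right)} = - \frac{8}{7} + \frac{2 s^{2}}{7}$ ($X{\left(s \right)} = \frac{\left(s^{2} + 0 s\right) + \left(s s - 8\right)}{7} = \frac{\left(s^{2} + 0\right) + \left(s^{2} - 8\right)}{7} = \frac{s^{2} + \left(-8 + s^{2}\right)}{7} = \frac{-8 + 2 s^{2}}{7} = - \frac{8}{7} + \frac{2 s^{2}}{7}$)
$\left(X{\left(H \right)} + 141\right)^{2} = \left(\left(- \frac{8}{7} + \frac{2 \left(-12\right)^{2}}{7}\right) + 141\right)^{2} = \left(\left(- \frac{8}{7} + \frac{2}{7} \cdot 144\right) + 141\right)^{2} = \left(\left(- \frac{8}{7} + \frac{288}{7}\right) + 141\right)^{2} = \left(40 + 141\right)^{2} = 181^{2} = 32761$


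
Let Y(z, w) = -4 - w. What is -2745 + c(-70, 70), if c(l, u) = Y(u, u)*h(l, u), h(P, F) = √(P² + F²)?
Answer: -2745 - 5180*√2 ≈ -10071.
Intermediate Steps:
h(P, F) = √(F² + P²)
c(l, u) = √(l² + u²)*(-4 - u) (c(l, u) = (-4 - u)*√(u² + l²) = (-4 - u)*√(l² + u²) = √(l² + u²)*(-4 - u))
-2745 + c(-70, 70) = -2745 + √((-70)² + 70²)*(-4 - 1*70) = -2745 + √(4900 + 4900)*(-4 - 70) = -2745 + √9800*(-74) = -2745 + (70*√2)*(-74) = -2745 - 5180*√2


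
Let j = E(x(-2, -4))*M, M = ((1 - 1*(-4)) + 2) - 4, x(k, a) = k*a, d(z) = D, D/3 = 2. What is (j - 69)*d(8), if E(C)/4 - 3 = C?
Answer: 378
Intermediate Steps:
D = 6 (D = 3*2 = 6)
d(z) = 6
x(k, a) = a*k
M = 3 (M = ((1 + 4) + 2) - 4 = (5 + 2) - 4 = 7 - 4 = 3)
E(C) = 12 + 4*C
j = 132 (j = (12 + 4*(-4*(-2)))*3 = (12 + 4*8)*3 = (12 + 32)*3 = 44*3 = 132)
(j - 69)*d(8) = (132 - 69)*6 = 63*6 = 378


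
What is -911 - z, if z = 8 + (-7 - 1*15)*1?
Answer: -897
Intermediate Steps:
z = -14 (z = 8 + (-7 - 15)*1 = 8 - 22*1 = 8 - 22 = -14)
-911 - z = -911 - 1*(-14) = -911 + 14 = -897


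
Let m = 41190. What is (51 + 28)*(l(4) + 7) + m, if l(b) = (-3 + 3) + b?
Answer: 42059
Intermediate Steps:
l(b) = b (l(b) = 0 + b = b)
(51 + 28)*(l(4) + 7) + m = (51 + 28)*(4 + 7) + 41190 = 79*11 + 41190 = 869 + 41190 = 42059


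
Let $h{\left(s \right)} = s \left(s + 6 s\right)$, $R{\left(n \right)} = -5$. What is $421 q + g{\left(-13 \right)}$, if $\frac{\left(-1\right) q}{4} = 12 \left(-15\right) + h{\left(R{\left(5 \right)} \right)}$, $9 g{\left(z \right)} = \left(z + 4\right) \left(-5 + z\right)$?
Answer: $8438$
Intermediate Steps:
$g{\left(z \right)} = \frac{\left(-5 + z\right) \left(4 + z\right)}{9}$ ($g{\left(z \right)} = \frac{\left(z + 4\right) \left(-5 + z\right)}{9} = \frac{\left(4 + z\right) \left(-5 + z\right)}{9} = \frac{\left(-5 + z\right) \left(4 + z\right)}{9}$)
$h{\left(s \right)} = 7 s^{2}$ ($h{\left(s \right)} = s 7 s = 7 s^{2}$)
$q = 20$ ($q = - 4 \left(12 \left(-15\right) + 7 \left(-5\right)^{2}\right) = - 4 \left(-180 + 7 \cdot 25\right) = - 4 \left(-180 + 175\right) = \left(-4\right) \left(-5\right) = 20$)
$421 q + g{\left(-13 \right)} = 421 \cdot 20 - \left(\frac{7}{9} - \frac{169}{9}\right) = 8420 + \left(- \frac{20}{9} + \frac{13}{9} + \frac{1}{9} \cdot 169\right) = 8420 + \left(- \frac{20}{9} + \frac{13}{9} + \frac{169}{9}\right) = 8420 + 18 = 8438$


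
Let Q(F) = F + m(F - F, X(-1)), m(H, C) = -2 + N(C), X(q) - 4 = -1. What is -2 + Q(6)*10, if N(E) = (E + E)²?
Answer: 398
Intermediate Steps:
X(q) = 3 (X(q) = 4 - 1 = 3)
N(E) = 4*E² (N(E) = (2*E)² = 4*E²)
m(H, C) = -2 + 4*C²
Q(F) = 34 + F (Q(F) = F + (-2 + 4*3²) = F + (-2 + 4*9) = F + (-2 + 36) = F + 34 = 34 + F)
-2 + Q(6)*10 = -2 + (34 + 6)*10 = -2 + 40*10 = -2 + 400 = 398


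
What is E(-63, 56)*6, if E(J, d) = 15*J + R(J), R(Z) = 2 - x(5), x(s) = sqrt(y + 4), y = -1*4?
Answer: -5658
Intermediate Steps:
y = -4
x(s) = 0 (x(s) = sqrt(-4 + 4) = sqrt(0) = 0)
R(Z) = 2 (R(Z) = 2 - 1*0 = 2 + 0 = 2)
E(J, d) = 2 + 15*J (E(J, d) = 15*J + 2 = 2 + 15*J)
E(-63, 56)*6 = (2 + 15*(-63))*6 = (2 - 945)*6 = -943*6 = -5658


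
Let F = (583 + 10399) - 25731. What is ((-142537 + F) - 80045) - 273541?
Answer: -510872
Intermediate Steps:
F = -14749 (F = 10982 - 25731 = -14749)
((-142537 + F) - 80045) - 273541 = ((-142537 - 14749) - 80045) - 273541 = (-157286 - 80045) - 273541 = -237331 - 273541 = -510872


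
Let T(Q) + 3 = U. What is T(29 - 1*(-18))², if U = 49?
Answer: 2116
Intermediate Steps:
T(Q) = 46 (T(Q) = -3 + 49 = 46)
T(29 - 1*(-18))² = 46² = 2116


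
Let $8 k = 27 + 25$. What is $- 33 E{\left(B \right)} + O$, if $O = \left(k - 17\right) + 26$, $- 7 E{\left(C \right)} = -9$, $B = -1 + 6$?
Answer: $- \frac{377}{14} \approx -26.929$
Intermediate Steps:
$B = 5$
$k = \frac{13}{2}$ ($k = \frac{27 + 25}{8} = \frac{1}{8} \cdot 52 = \frac{13}{2} \approx 6.5$)
$E{\left(C \right)} = \frac{9}{7}$ ($E{\left(C \right)} = \left(- \frac{1}{7}\right) \left(-9\right) = \frac{9}{7}$)
$O = \frac{31}{2}$ ($O = \left(\frac{13}{2} - 17\right) + 26 = - \frac{21}{2} + 26 = \frac{31}{2} \approx 15.5$)
$- 33 E{\left(B \right)} + O = \left(-33\right) \frac{9}{7} + \frac{31}{2} = - \frac{297}{7} + \frac{31}{2} = - \frac{377}{14}$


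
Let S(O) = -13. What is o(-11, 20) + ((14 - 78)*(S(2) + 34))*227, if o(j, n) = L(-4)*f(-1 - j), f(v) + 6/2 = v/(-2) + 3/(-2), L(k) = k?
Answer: -305050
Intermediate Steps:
f(v) = -9/2 - v/2 (f(v) = -3 + (v/(-2) + 3/(-2)) = -3 + (v*(-1/2) + 3*(-1/2)) = -3 + (-v/2 - 3/2) = -3 + (-3/2 - v/2) = -9/2 - v/2)
o(j, n) = 16 - 2*j (o(j, n) = -4*(-9/2 - (-1 - j)/2) = -4*(-9/2 + (1/2 + j/2)) = -4*(-4 + j/2) = 16 - 2*j)
o(-11, 20) + ((14 - 78)*(S(2) + 34))*227 = (16 - 2*(-11)) + ((14 - 78)*(-13 + 34))*227 = (16 + 22) - 64*21*227 = 38 - 1344*227 = 38 - 305088 = -305050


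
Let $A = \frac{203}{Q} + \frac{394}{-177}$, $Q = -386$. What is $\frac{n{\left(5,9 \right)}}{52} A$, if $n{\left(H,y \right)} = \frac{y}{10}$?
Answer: $- \frac{112809}{2368496} \approx -0.047629$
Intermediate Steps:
$n{\left(H,y \right)} = \frac{y}{10}$ ($n{\left(H,y \right)} = y \frac{1}{10} = \frac{y}{10}$)
$A = - \frac{188015}{68322}$ ($A = \frac{203}{-386} + \frac{394}{-177} = 203 \left(- \frac{1}{386}\right) + 394 \left(- \frac{1}{177}\right) = - \frac{203}{386} - \frac{394}{177} = - \frac{188015}{68322} \approx -2.7519$)
$\frac{n{\left(5,9 \right)}}{52} A = \frac{\frac{1}{10} \cdot 9}{52} \left(- \frac{188015}{68322}\right) = \frac{9}{10} \cdot \frac{1}{52} \left(- \frac{188015}{68322}\right) = \frac{9}{520} \left(- \frac{188015}{68322}\right) = - \frac{112809}{2368496}$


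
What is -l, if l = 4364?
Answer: -4364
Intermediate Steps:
-l = -1*4364 = -4364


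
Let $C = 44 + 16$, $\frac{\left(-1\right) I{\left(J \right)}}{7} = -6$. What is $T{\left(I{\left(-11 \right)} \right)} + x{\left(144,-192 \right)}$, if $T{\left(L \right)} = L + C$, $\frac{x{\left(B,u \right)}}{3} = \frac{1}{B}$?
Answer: $\frac{4897}{48} \approx 102.02$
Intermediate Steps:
$I{\left(J \right)} = 42$ ($I{\left(J \right)} = \left(-7\right) \left(-6\right) = 42$)
$x{\left(B,u \right)} = \frac{3}{B}$
$C = 60$
$T{\left(L \right)} = 60 + L$ ($T{\left(L \right)} = L + 60 = 60 + L$)
$T{\left(I{\left(-11 \right)} \right)} + x{\left(144,-192 \right)} = \left(60 + 42\right) + \frac{3}{144} = 102 + 3 \cdot \frac{1}{144} = 102 + \frac{1}{48} = \frac{4897}{48}$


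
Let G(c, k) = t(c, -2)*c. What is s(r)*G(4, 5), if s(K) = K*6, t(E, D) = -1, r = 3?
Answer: -72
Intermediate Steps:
G(c, k) = -c
s(K) = 6*K
s(r)*G(4, 5) = (6*3)*(-1*4) = 18*(-4) = -72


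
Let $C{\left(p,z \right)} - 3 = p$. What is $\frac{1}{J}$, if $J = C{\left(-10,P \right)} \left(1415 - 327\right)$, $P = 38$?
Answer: $- \frac{1}{7616} \approx -0.0001313$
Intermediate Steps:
$C{\left(p,z \right)} = 3 + p$
$J = -7616$ ($J = \left(3 - 10\right) \left(1415 - 327\right) = \left(-7\right) 1088 = -7616$)
$\frac{1}{J} = \frac{1}{-7616} = - \frac{1}{7616}$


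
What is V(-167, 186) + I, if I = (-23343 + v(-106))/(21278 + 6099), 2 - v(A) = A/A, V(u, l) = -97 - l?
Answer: -7771033/27377 ≈ -283.85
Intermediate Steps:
v(A) = 1 (v(A) = 2 - A/A = 2 - 1*1 = 2 - 1 = 1)
I = -23342/27377 (I = (-23343 + 1)/(21278 + 6099) = -23342/27377 ≈ -0.85261)
V(-167, 186) + I = (-97 - 1*186) - 23342/27377 = (-97 - 186) - 23342/27377 = -283 - 23342/27377 = -7771033/27377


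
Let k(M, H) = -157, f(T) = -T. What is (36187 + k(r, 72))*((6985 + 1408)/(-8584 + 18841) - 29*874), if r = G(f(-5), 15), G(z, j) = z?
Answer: -3122186003290/3419 ≈ -9.1319e+8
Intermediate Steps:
r = 5 (r = -1*(-5) = 5)
(36187 + k(r, 72))*((6985 + 1408)/(-8584 + 18841) - 29*874) = (36187 - 157)*((6985 + 1408)/(-8584 + 18841) - 29*874) = 36030*(8393/10257 - 25346) = 36030*(-259965529/10257) = -3122186003290/3419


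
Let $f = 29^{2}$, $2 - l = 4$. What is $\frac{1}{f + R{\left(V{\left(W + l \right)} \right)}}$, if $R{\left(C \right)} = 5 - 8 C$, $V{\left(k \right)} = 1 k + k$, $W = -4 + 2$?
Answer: $\frac{1}{910} \approx 0.0010989$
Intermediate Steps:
$l = -2$ ($l = 2 - 4 = -2$)
$W = -2$
$V{\left(k \right)} = 2 k$ ($V{\left(k \right)} = k + k = 2 k$)
$f = 841$
$\frac{1}{f + R{\left(V{\left(W + l \right)} \right)}} = \frac{1}{841 - \left(-5 + 8 \cdot 2 \left(-2 - 2\right)\right)} = \frac{1}{841 - \left(-5 + 8 \cdot 2 \left(-4\right)\right)} = \frac{1}{841 + \left(5 - -64\right)} = \frac{1}{841 + \left(5 + 64\right)} = \frac{1}{841 + 69} = \frac{1}{910}$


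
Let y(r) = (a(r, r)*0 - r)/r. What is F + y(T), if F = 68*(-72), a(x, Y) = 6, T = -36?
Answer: -4897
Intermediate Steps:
F = -4896
y(r) = -1 (y(r) = (6*0 - r)/r = (0 - r)/r = (-r)/r = -1)
F + y(T) = -4896 - 1 = -4897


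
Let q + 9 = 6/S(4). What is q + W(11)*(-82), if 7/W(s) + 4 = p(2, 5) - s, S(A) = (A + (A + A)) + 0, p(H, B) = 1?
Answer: 65/2 ≈ 32.500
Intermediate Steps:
S(A) = 3*A (S(A) = (A + 2*A) + 0 = 3*A + 0 = 3*A)
W(s) = 7/(-3 - s) (W(s) = 7/(-4 + (1 - s)) = 7/(-3 - s))
q = -17/2 (q = -9 + 6/((3*4)) = -9 + 6/12 = -9 + 6*(1/12) = -9 + ½ = -17/2 ≈ -8.5000)
q + W(11)*(-82) = -17/2 - 7/(3 + 11)*(-82) = -17/2 - 7/14*(-82) = -17/2 - 7*1/14*(-82) = -17/2 - ½*(-82) = -17/2 + 41 = 65/2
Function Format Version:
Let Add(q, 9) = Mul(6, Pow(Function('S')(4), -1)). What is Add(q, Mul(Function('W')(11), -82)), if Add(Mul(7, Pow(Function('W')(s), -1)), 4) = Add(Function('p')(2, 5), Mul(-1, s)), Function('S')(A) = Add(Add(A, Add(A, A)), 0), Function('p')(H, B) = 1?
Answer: Rational(65, 2) ≈ 32.500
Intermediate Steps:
Function('S')(A) = Mul(3, A) (Function('S')(A) = Add(Add(A, Mul(2, A)), 0) = Add(Mul(3, A), 0) = Mul(3, A))
Function('W')(s) = Mul(7, Pow(Add(-3, Mul(-1, s)), -1)) (Function('W')(s) = Mul(7, Pow(Add(-4, Add(1, Mul(-1, s))), -1)) = Mul(7, Pow(Add(-3, Mul(-1, s)), -1)))
q = Rational(-17, 2) (q = Add(-9, Mul(6, Pow(Mul(3, 4), -1))) = Add(-9, Mul(6, Pow(12, -1))) = Add(-9, Mul(6, Rational(1, 12))) = Add(-9, Rational(1, 2)) = Rational(-17, 2) ≈ -8.5000)
Add(q, Mul(Function('W')(11), -82)) = Add(Rational(-17, 2), Mul(Mul(-7, Pow(Add(3, 11), -1)), -82)) = Add(Rational(-17, 2), Mul(Mul(-7, Pow(14, -1)), -82)) = Add(Rational(-17, 2), Mul(Mul(-7, Rational(1, 14)), -82)) = Add(Rational(-17, 2), Mul(Rational(-1, 2), -82)) = Add(Rational(-17, 2), 41) = Rational(65, 2)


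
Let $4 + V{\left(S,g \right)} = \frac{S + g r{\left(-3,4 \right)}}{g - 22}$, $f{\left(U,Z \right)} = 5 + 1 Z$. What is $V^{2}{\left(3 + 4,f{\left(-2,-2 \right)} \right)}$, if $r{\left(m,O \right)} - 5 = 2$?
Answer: $\frac{10816}{361} \approx 29.961$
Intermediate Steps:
$f{\left(U,Z \right)} = 5 + Z$
$r{\left(m,O \right)} = 7$ ($r{\left(m,O \right)} = 5 + 2 = 7$)
$V{\left(S,g \right)} = -4 + \frac{S + 7 g}{-22 + g}$ ($V{\left(S,g \right)} = -4 + \frac{S + g 7}{g - 22} = -4 + \frac{S + 7 g}{-22 + g}$)
$V^{2}{\left(3 + 4,f{\left(-2,-2 \right)} \right)} = \left(\frac{88 + \left(3 + 4\right) + 3 \left(5 - 2\right)}{-22 + \left(5 - 2\right)}\right)^{2} = \left(\frac{88 + 7 + 3 \cdot 3}{-22 + 3}\right)^{2} = \left(\frac{88 + 7 + 9}{-19}\right)^{2} = \left(\left(- \frac{1}{19}\right) 104\right)^{2} = \left(- \frac{104}{19}\right)^{2} = \frac{10816}{361}$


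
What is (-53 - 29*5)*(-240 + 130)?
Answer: 21780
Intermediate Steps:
(-53 - 29*5)*(-240 + 130) = (-53 - 145)*(-110) = -198*(-110) = 21780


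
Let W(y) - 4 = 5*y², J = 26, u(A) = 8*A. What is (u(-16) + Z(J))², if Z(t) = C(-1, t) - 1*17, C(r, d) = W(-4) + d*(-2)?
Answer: 12769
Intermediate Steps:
W(y) = 4 + 5*y²
C(r, d) = 84 - 2*d (C(r, d) = (4 + 5*(-4)²) + d*(-2) = (4 + 5*16) - 2*d = (4 + 80) - 2*d = 84 - 2*d)
Z(t) = 67 - 2*t (Z(t) = (84 - 2*t) - 1*17 = (84 - 2*t) - 17 = 67 - 2*t)
(u(-16) + Z(J))² = (8*(-16) + (67 - 2*26))² = (-128 + (67 - 52))² = (-128 + 15)² = (-113)² = 12769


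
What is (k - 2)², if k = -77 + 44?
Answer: 1225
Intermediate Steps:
k = -33
(k - 2)² = (-33 - 2)² = (-35)² = 1225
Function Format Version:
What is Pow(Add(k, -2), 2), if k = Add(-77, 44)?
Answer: 1225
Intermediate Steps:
k = -33
Pow(Add(k, -2), 2) = Pow(Add(-33, -2), 2) = Pow(-35, 2) = 1225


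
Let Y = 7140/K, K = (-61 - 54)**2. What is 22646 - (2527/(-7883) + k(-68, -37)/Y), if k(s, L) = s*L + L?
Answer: 203239433195/11256924 ≈ 18055.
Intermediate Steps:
K = 13225 (K = (-115)**2 = 13225)
k(s, L) = L + L*s (k(s, L) = L*s + L = L + L*s)
Y = 1428/2645 (Y = 7140/13225 = 7140*(1/13225) = 1428/2645 ≈ 0.53989)
22646 - (2527/(-7883) + k(-68, -37)/Y) = 22646 - (2527/(-7883) + (-37*(1 - 68))/(1428/2645)) = 22646 - (2527*(-1/7883) - 37*(-67)*(2645/1428)) = 22646 - (-2527/7883 + 2479*(2645/1428)) = 22646 - (-2527/7883 + 6556955/1428) = 22646 - 1*51684867709/11256924 = 22646 - 51684867709/11256924 = 203239433195/11256924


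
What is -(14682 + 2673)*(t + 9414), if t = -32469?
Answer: 400119525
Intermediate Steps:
-(14682 + 2673)*(t + 9414) = -(14682 + 2673)*(-32469 + 9414) = -17355*(-23055) = -1*(-400119525) = 400119525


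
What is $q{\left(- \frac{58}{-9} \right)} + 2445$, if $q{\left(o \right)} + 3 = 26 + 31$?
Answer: $2499$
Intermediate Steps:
$q{\left(o \right)} = 54$ ($q{\left(o \right)} = -3 + \left(26 + 31\right) = -3 + 57 = 54$)
$q{\left(- \frac{58}{-9} \right)} + 2445 = 54 + 2445 = 2499$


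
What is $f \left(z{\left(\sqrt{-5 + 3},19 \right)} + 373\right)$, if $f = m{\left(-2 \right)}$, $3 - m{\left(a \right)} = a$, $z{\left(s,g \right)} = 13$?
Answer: $1930$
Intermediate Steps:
$m{\left(a \right)} = 3 - a$
$f = 5$ ($f = 3 - -2 = 3 + 2 = 5$)
$f \left(z{\left(\sqrt{-5 + 3},19 \right)} + 373\right) = 5 \left(13 + 373\right) = 5 \cdot 386 = 1930$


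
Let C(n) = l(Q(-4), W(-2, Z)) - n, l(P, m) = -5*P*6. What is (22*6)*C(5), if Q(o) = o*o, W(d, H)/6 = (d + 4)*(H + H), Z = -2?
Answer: -64020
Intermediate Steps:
W(d, H) = 12*H*(4 + d) (W(d, H) = 6*((d + 4)*(H + H)) = 6*((4 + d)*(2*H)) = 6*(2*H*(4 + d)) = 12*H*(4 + d))
Q(o) = o²
l(P, m) = -30*P
C(n) = -480 - n (C(n) = -30*(-4)² - n = -30*16 - n = -480 - n)
(22*6)*C(5) = (22*6)*(-480 - 1*5) = 132*(-480 - 5) = 132*(-485) = -64020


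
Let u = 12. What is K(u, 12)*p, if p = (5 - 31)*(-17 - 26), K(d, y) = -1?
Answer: -1118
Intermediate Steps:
p = 1118 (p = -26*(-43) = 1118)
K(u, 12)*p = -1*1118 = -1118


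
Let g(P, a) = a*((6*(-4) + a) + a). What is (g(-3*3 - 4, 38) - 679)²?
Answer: 1682209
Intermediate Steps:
g(P, a) = a*(-24 + 2*a) (g(P, a) = a*((-24 + a) + a) = a*(-24 + 2*a))
(g(-3*3 - 4, 38) - 679)² = (2*38*(-12 + 38) - 679)² = (2*38*26 - 679)² = (1976 - 679)² = 1297² = 1682209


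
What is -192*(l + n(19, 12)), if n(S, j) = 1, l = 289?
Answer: -55680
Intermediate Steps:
-192*(l + n(19, 12)) = -192*(289 + 1) = -192*290 = -55680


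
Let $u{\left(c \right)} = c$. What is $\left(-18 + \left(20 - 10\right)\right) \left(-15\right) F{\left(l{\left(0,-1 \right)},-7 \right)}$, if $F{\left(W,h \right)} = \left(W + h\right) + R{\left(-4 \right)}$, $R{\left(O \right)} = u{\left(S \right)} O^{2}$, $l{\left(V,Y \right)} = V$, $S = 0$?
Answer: $-840$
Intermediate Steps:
$R{\left(O \right)} = 0$ ($R{\left(O \right)} = 0 O^{2} = 0$)
$F{\left(W,h \right)} = W + h$ ($F{\left(W,h \right)} = \left(W + h\right) + 0 = W + h$)
$\left(-18 + \left(20 - 10\right)\right) \left(-15\right) F{\left(l{\left(0,-1 \right)},-7 \right)} = \left(-18 + \left(20 - 10\right)\right) \left(-15\right) \left(0 - 7\right) = \left(-18 + \left(20 - 10\right)\right) \left(-15\right) \left(-7\right) = \left(-18 + 10\right) \left(-15\right) \left(-7\right) = \left(-8\right) \left(-15\right) \left(-7\right) = 120 \left(-7\right) = -840$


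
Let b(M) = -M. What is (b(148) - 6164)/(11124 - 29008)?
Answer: 6/17 ≈ 0.35294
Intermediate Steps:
(b(148) - 6164)/(11124 - 29008) = (-1*148 - 6164)/(11124 - 29008) = (-148 - 6164)/(-17884) = -6312*(-1/17884) = 6/17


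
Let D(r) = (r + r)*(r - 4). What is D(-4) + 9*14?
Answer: 190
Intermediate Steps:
D(r) = 2*r*(-4 + r) (D(r) = (2*r)*(-4 + r) = 2*r*(-4 + r))
D(-4) + 9*14 = 2*(-4)*(-4 - 4) + 9*14 = 2*(-4)*(-8) + 126 = 64 + 126 = 190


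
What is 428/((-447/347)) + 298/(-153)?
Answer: -7618718/22797 ≈ -334.20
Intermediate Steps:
428/((-447/347)) + 298/(-153) = 428/((-447*1/347)) + 298*(-1/153) = 428/(-447/347) - 298/153 = 428*(-347/447) - 298/153 = -148516/447 - 298/153 = -7618718/22797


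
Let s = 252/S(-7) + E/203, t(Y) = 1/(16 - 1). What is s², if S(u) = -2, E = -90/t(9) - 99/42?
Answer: 142147850625/8076964 ≈ 17599.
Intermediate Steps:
t(Y) = 1/15
E = -18933/14 (E = -90/1/15 - 99/42 = -90*15 - 99*1/42 = -1350 - 33/14 = -18933/14 ≈ -1352.4)
s = -377025/2842 (s = 252/(-2) - 18933/14/203 = 252*(-½) - 18933/14*1/203 = -126 - 18933/2842 = -377025/2842 ≈ -132.66)
s² = (-377025/2842)² = 142147850625/8076964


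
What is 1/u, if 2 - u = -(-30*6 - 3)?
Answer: -1/181 ≈ -0.0055249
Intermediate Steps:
u = -181 (u = 2 - (-1)*(-30*6 - 3) = 2 - (-1)*(-180 - 3) = 2 - (-1)*(-183) = 2 - 1*183 = 2 - 183 = -181)
1/u = 1/(-181) = -1/181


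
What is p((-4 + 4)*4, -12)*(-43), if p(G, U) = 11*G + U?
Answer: 516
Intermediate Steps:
p(G, U) = U + 11*G
p((-4 + 4)*4, -12)*(-43) = (-12 + 11*((-4 + 4)*4))*(-43) = (-12 + 11*(0*4))*(-43) = (-12 + 11*0)*(-43) = (-12 + 0)*(-43) = -12*(-43) = 516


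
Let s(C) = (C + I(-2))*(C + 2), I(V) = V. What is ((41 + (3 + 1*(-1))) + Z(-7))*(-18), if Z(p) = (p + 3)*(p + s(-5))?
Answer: 234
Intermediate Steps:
s(C) = (-2 + C)*(2 + C) (s(C) = (C - 2)*(C + 2) = (-2 + C)*(2 + C))
Z(p) = (3 + p)*(21 + p) (Z(p) = (p + 3)*(p + (-4 + (-5)²)) = (3 + p)*(p + (-4 + 25)) = (3 + p)*(p + 21) = (3 + p)*(21 + p))
((41 + (3 + 1*(-1))) + Z(-7))*(-18) = ((41 + (3 + 1*(-1))) + (63 + (-7)² + 24*(-7)))*(-18) = ((41 + (3 - 1)) + (63 + 49 - 168))*(-18) = ((41 + 2) - 56)*(-18) = (43 - 56)*(-18) = -13*(-18) = 234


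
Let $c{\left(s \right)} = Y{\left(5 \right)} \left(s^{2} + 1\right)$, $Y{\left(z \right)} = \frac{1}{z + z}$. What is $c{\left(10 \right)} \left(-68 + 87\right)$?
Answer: $\frac{1919}{10} \approx 191.9$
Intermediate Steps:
$Y{\left(z \right)} = \frac{1}{2 z}$
$c{\left(s \right)} = \frac{1}{10} + \frac{s^{2}}{10}$ ($c{\left(s \right)} = \frac{1}{2 \cdot 5} \left(s^{2} + 1\right) = \frac{1}{2} \cdot \frac{1}{5} \left(1 + s^{2}\right) = \frac{1 + s^{2}}{10} = \frac{1}{10} + \frac{s^{2}}{10}$)
$c{\left(10 \right)} \left(-68 + 87\right) = \left(\frac{1}{10} + \frac{10^{2}}{10}\right) \left(-68 + 87\right) = \left(\frac{1}{10} + \frac{1}{10} \cdot 100\right) 19 = \left(\frac{1}{10} + 10\right) 19 = \frac{101}{10} \cdot 19 = \frac{1919}{10}$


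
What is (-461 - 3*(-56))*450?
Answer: -131850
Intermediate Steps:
(-461 - 3*(-56))*450 = (-461 + 168)*450 = -293*450 = -131850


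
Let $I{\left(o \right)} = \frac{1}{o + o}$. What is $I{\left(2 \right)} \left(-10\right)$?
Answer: $- \frac{5}{2} \approx -2.5$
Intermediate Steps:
$I{\left(o \right)} = \frac{1}{2 o}$
$I{\left(2 \right)} \left(-10\right) = \frac{1}{2 \cdot 2} \left(-10\right) = \frac{1}{2} \cdot \frac{1}{2} \left(-10\right) = \frac{1}{4} \left(-10\right) = - \frac{5}{2}$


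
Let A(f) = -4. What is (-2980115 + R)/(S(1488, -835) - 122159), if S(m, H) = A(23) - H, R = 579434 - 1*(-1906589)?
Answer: 123523/30332 ≈ 4.0724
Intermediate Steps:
R = 2486023 (R = 579434 + 1906589 = 2486023)
S(m, H) = -4 - H
(-2980115 + R)/(S(1488, -835) - 122159) = (-2980115 + 2486023)/((-4 - 1*(-835)) - 122159) = -494092/((-4 + 835) - 122159) = -494092/(831 - 122159) = -494092/(-121328) = -494092*(-1/121328) = 123523/30332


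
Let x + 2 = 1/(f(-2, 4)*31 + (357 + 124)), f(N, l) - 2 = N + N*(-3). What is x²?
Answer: 1776889/444889 ≈ 3.9940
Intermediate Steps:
f(N, l) = 2 - 2*N (f(N, l) = 2 + (N + N*(-3)) = 2 + (N - 3*N) = 2 - 2*N)
x = -1333/667 (x = -2 + 1/((2 - 2*(-2))*31 + (357 + 124)) = -2 + 1/((2 + 4)*31 + 481) = -2 + 1/(6*31 + 481) = -2 + 1/(186 + 481) = -2 + 1/667 = -1333/667 ≈ -1.9985)
x² = (-1333/667)² = 1776889/444889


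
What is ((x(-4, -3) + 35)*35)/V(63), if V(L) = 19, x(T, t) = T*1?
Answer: 1085/19 ≈ 57.105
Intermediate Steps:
x(T, t) = T
((x(-4, -3) + 35)*35)/V(63) = ((-4 + 35)*35)/19 = (31*35)*(1/19) = 1085*(1/19) = 1085/19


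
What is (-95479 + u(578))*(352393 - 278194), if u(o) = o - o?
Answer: -7084446321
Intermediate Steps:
u(o) = 0
(-95479 + u(578))*(352393 - 278194) = (-95479 + 0)*(352393 - 278194) = -95479*74199 = -7084446321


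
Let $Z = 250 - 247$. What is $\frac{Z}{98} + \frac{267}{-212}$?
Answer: $- \frac{12765}{10388} \approx -1.2288$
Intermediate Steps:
$Z = 3$ ($Z = 250 - 247 = 3$)
$\frac{Z}{98} + \frac{267}{-212} = \frac{3}{98} + \frac{267}{-212} = 3 \cdot \frac{1}{98} + 267 \left(- \frac{1}{212}\right) = \frac{3}{98} - \frac{267}{212} = - \frac{12765}{10388}$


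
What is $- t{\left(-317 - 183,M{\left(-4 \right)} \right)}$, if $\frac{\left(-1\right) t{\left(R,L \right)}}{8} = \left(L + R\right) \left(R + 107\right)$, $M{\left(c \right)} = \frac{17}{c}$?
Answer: $1585362$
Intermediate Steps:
$t{\left(R,L \right)} = - 8 \left(107 + R\right) \left(L + R\right)$ ($t{\left(R,L \right)} = - 8 \left(L + R\right) \left(R + 107\right) = - 8 \left(L + R\right) \left(107 + R\right) = - 8 \left(107 + R\right) \left(L + R\right)$)
$- t{\left(-317 - 183,M{\left(-4 \right)} \right)} = - (- 856 \frac{17}{-4} - 856 \left(-317 - 183\right) - 8 \left(-317 - 183\right)^{2} - 8 \frac{17}{-4} \left(-317 - 183\right)) = - (- 856 \cdot 17 \left(- \frac{1}{4}\right) - 856 \left(-317 - 183\right) - 8 \left(-317 - 183\right)^{2} - 8 \cdot 17 \left(- \frac{1}{4}\right) \left(-317 - 183\right)) = - (\left(-856\right) \left(- \frac{17}{4}\right) - -428000 - 8 \left(-500\right)^{2} - \left(-34\right) \left(-500\right)) = - (3638 + 428000 - 2000000 - 17000) = \left(-1\right) \left(-1585362\right) = 1585362$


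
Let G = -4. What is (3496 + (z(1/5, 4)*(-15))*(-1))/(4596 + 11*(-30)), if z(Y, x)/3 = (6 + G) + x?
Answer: 1883/2133 ≈ 0.88279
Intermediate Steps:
z(Y, x) = 6 + 3*x (z(Y, x) = 3*((6 - 4) + x) = 3*(2 + x) = 6 + 3*x)
(3496 + (z(1/5, 4)*(-15))*(-1))/(4596 + 11*(-30)) = (3496 + ((6 + 3*4)*(-15))*(-1))/(4596 + 11*(-30)) = (3496 + ((6 + 12)*(-15))*(-1))/(4596 - 330) = (3496 + (18*(-15))*(-1))/4266 = (3496 - 270*(-1))*(1/4266) = (3496 + 270)*(1/4266) = 3766*(1/4266) = 1883/2133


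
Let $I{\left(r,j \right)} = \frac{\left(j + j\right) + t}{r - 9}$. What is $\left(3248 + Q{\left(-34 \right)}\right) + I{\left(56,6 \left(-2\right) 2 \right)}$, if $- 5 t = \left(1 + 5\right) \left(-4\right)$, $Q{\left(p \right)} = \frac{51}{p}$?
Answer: $\frac{1525423}{470} \approx 3245.6$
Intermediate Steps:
$t = \frac{24}{5}$ ($t = - \frac{\left(1 + 5\right) \left(-4\right)}{5} = - \frac{6 \left(-4\right)}{5} = \left(- \frac{1}{5}\right) \left(-24\right) = \frac{24}{5} \approx 4.8$)
$I{\left(r,j \right)} = \frac{\frac{24}{5} + 2 j}{-9 + r}$ ($I{\left(r,j \right)} = \frac{\left(j + j\right) + \frac{24}{5}}{r - 9} = \frac{2 j + \frac{24}{5}}{-9 + r} = \frac{\frac{24}{5} + 2 j}{-9 + r}$)
$\left(3248 + Q{\left(-34 \right)}\right) + I{\left(56,6 \left(-2\right) 2 \right)} = \left(3248 + \frac{51}{-34}\right) + \frac{2 \left(12 + 5 \cdot 6 \left(-2\right) 2\right)}{5 \left(-9 + 56\right)} = \left(3248 + 51 \left(- \frac{1}{34}\right)\right) + \frac{2 \left(12 + 5 \left(\left(-12\right) 2\right)\right)}{5 \cdot 47} = \left(3248 - \frac{3}{2}\right) + \frac{2}{5} \cdot \frac{1}{47} \left(12 + 5 \left(-24\right)\right) = \frac{6493}{2} + \frac{2}{5} \cdot \frac{1}{47} \left(12 - 120\right) = \frac{6493}{2} + \frac{2}{5} \cdot \frac{1}{47} \left(-108\right) = \frac{6493}{2} - \frac{216}{235} = \frac{1525423}{470}$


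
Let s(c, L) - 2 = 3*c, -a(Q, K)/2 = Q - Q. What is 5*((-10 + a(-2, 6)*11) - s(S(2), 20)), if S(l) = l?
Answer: -90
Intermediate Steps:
a(Q, K) = 0 (a(Q, K) = -2*(Q - Q) = -2*0 = 0)
s(c, L) = 2 + 3*c
5*((-10 + a(-2, 6)*11) - s(S(2), 20)) = 5*((-10 + 0*11) - (2 + 3*2)) = 5*((-10 + 0) - (2 + 6)) = 5*(-10 - 1*8) = 5*(-10 - 8) = 5*(-18) = -90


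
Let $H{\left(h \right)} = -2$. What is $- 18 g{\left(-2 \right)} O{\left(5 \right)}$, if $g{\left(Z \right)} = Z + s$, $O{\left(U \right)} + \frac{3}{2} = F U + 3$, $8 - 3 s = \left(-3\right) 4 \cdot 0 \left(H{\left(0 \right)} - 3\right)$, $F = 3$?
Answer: $-198$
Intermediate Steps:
$s = \frac{8}{3}$ ($s = \frac{8}{3} - \frac{\left(-3\right) 4 \cdot 0 \left(-2 - 3\right)}{3} = \frac{8}{3} - \frac{\left(-12\right) 0 \left(-5\right)}{3} = \frac{8}{3} - \frac{0 \left(-5\right)}{3} = \frac{8}{3} - 0 = \frac{8}{3} + 0 = \frac{8}{3} \approx 2.6667$)
$O{\left(U \right)} = \frac{3}{2} + 3 U$ ($O{\left(U \right)} = - \frac{3}{2} + \left(3 U + 3\right) = - \frac{3}{2} + \left(3 + 3 U\right) = \frac{3}{2} + 3 U$)
$g{\left(Z \right)} = \frac{8}{3} + Z$ ($g{\left(Z \right)} = Z + \frac{8}{3} = \frac{8}{3} + Z$)
$- 18 g{\left(-2 \right)} O{\left(5 \right)} = - 18 \left(\frac{8}{3} - 2\right) \left(\frac{3}{2} + 3 \cdot 5\right) = \left(-18\right) \frac{2}{3} \left(\frac{3}{2} + 15\right) = \left(-12\right) \frac{33}{2} = -198$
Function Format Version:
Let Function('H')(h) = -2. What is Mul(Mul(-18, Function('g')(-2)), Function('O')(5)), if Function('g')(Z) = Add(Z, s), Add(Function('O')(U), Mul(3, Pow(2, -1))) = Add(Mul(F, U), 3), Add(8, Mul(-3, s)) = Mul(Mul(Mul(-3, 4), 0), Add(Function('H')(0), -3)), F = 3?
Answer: -198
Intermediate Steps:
s = Rational(8, 3) (s = Add(Rational(8, 3), Mul(Rational(-1, 3), Mul(Mul(Mul(-3, 4), 0), Add(-2, -3)))) = Add(Rational(8, 3), Mul(Rational(-1, 3), Mul(Mul(-12, 0), -5))) = Add(Rational(8, 3), Mul(Rational(-1, 3), Mul(0, -5))) = Add(Rational(8, 3), Mul(Rational(-1, 3), 0)) = Add(Rational(8, 3), 0) = Rational(8, 3) ≈ 2.6667)
Function('O')(U) = Add(Rational(3, 2), Mul(3, U)) (Function('O')(U) = Add(Rational(-3, 2), Add(Mul(3, U), 3)) = Add(Rational(-3, 2), Add(3, Mul(3, U))) = Add(Rational(3, 2), Mul(3, U)))
Function('g')(Z) = Add(Rational(8, 3), Z) (Function('g')(Z) = Add(Z, Rational(8, 3)) = Add(Rational(8, 3), Z))
Mul(Mul(-18, Function('g')(-2)), Function('O')(5)) = Mul(Mul(-18, Add(Rational(8, 3), -2)), Add(Rational(3, 2), Mul(3, 5))) = Mul(Mul(-18, Rational(2, 3)), Add(Rational(3, 2), 15)) = Mul(-12, Rational(33, 2)) = -198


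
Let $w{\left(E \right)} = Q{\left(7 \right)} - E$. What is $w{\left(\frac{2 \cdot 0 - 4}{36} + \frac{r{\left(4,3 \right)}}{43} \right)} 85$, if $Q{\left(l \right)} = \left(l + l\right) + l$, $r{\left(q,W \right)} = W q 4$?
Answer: $\frac{657730}{387} \approx 1699.6$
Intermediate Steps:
$r{\left(q,W \right)} = 4 W q$
$Q{\left(l \right)} = 3 l$ ($Q{\left(l \right)} = 2 l + l = 3 l$)
$w{\left(E \right)} = 21 - E$ ($w{\left(E \right)} = 3 \cdot 7 - E = 21 - E$)
$w{\left(\frac{2 \cdot 0 - 4}{36} + \frac{r{\left(4,3 \right)}}{43} \right)} 85 = \left(21 - \left(\frac{2 \cdot 0 - 4}{36} + \frac{4 \cdot 3 \cdot 4}{43}\right)\right) 85 = \left(21 - \left(\left(0 - 4\right) \frac{1}{36} + 48 \cdot \frac{1}{43}\right)\right) 85 = \left(21 - \left(\left(-4\right) \frac{1}{36} + \frac{48}{43}\right)\right) 85 = \left(21 - \left(- \frac{1}{9} + \frac{48}{43}\right)\right) 85 = \left(21 - \frac{389}{387}\right) 85 = \frac{7738}{387} \cdot 85 = \frac{657730}{387}$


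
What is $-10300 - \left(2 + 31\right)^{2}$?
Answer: $-11389$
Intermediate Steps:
$-10300 - \left(2 + 31\right)^{2} = -10300 - 33^{2} = -10300 - 1089 = -11389$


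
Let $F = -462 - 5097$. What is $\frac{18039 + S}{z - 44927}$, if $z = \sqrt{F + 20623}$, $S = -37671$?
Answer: $\frac{294002288}{672806755} + \frac{13088 \sqrt{3766}}{672806755} \approx 0.43817$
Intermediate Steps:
$F = -5559$
$z = 2 \sqrt{3766}$ ($z = \sqrt{-5559 + 20623} = \sqrt{15064} = 2 \sqrt{3766} \approx 122.74$)
$\frac{18039 + S}{z - 44927} = \frac{18039 - 37671}{2 \sqrt{3766} - 44927} = - \frac{19632}{-44927 + 2 \sqrt{3766}}$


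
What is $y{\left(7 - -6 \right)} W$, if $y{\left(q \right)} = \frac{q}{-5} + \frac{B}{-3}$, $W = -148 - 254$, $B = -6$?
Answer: $\frac{1206}{5} \approx 241.2$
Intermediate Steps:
$W = -402$ ($W = -148 - 254 = -402$)
$y{\left(q \right)} = 2 - \frac{q}{5}$ ($y{\left(q \right)} = \frac{q}{-5} - \frac{6}{-3} = q \left(- \frac{1}{5}\right) - -2 = - \frac{q}{5} + 2 = 2 - \frac{q}{5}$)
$y{\left(7 - -6 \right)} W = \left(2 - \frac{7 - -6}{5}\right) \left(-402\right) = \left(2 - \frac{7 + 6}{5}\right) \left(-402\right) = \left(2 - \frac{13}{5}\right) \left(-402\right) = \left(- \frac{3}{5}\right) \left(-402\right) = \frac{1206}{5}$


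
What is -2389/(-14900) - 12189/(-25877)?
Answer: 243436253/385567300 ≈ 0.63137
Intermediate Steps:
-2389/(-14900) - 12189/(-25877) = -2389*(-1/14900) - 12189*(-1/25877) = 2389/14900 + 12189/25877 = 243436253/385567300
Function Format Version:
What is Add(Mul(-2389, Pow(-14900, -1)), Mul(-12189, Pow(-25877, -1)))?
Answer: Rational(243436253, 385567300) ≈ 0.63137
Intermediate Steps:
Add(Mul(-2389, Pow(-14900, -1)), Mul(-12189, Pow(-25877, -1))) = Add(Mul(-2389, Rational(-1, 14900)), Mul(-12189, Rational(-1, 25877))) = Add(Rational(2389, 14900), Rational(12189, 25877)) = Rational(243436253, 385567300)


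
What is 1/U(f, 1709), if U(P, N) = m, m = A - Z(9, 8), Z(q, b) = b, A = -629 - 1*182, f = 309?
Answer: -1/819 ≈ -0.0012210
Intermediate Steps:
A = -811 (A = -629 - 182 = -811)
m = -819 (m = -811 - 1*8 = -811 - 8 = -819)
U(P, N) = -819
1/U(f, 1709) = 1/(-819) = -1/819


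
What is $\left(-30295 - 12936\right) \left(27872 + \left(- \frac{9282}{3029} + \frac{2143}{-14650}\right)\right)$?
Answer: $- \frac{4112509650267611}{3413450} \approx -1.2048 \cdot 10^{9}$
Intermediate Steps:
$\left(-30295 - 12936\right) \left(27872 + \left(- \frac{9282}{3029} + \frac{2143}{-14650}\right)\right) = - 43231 \left(27872 + \left(\left(-9282\right) \frac{1}{3029} + 2143 \left(- \frac{1}{14650}\right)\right)\right) = - 43231 \left(27872 - \frac{10959419}{3413450}\right) = \left(-43231\right) \frac{95128718981}{3413450} = - \frac{4112509650267611}{3413450}$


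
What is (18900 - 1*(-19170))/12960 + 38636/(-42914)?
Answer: 699391/343312 ≈ 2.0372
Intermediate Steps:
(18900 - 1*(-19170))/12960 + 38636/(-42914) = (18900 + 19170)*(1/12960) + 38636*(-1/42914) = 38070*(1/12960) - 19318/21457 = 47/16 - 19318/21457 = 699391/343312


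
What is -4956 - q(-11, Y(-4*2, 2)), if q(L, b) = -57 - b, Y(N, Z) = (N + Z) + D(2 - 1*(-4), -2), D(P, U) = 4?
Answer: -4901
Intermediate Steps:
Y(N, Z) = 4 + N + Z (Y(N, Z) = (N + Z) + 4 = 4 + N + Z)
-4956 - q(-11, Y(-4*2, 2)) = -4956 - (-57 - (4 - 4*2 + 2)) = -4956 - (-57 - (4 - 8 + 2)) = -4956 - (-57 - 1*(-2)) = -4956 - (-57 + 2) = -4956 - 1*(-55) = -4956 + 55 = -4901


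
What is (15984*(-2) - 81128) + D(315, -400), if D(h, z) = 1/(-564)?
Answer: -63786145/564 ≈ -1.1310e+5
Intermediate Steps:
D(h, z) = -1/564
(15984*(-2) - 81128) + D(315, -400) = (15984*(-2) - 81128) - 1/564 = (-31968 - 81128) - 1/564 = -113096 - 1/564 = -63786145/564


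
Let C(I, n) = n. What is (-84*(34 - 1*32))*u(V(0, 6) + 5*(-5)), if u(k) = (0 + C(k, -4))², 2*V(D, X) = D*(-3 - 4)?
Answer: -2688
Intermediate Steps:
V(D, X) = -7*D/2 (V(D, X) = (D*(-3 - 4))/2 = (D*(-7))/2 = (-7*D)/2 = -7*D/2)
u(k) = 16 (u(k) = (0 - 4)² = (-4)² = 16)
(-84*(34 - 1*32))*u(V(0, 6) + 5*(-5)) = -84*(34 - 1*32)*16 = -84*(34 - 32)*16 = -84*2*16 = -168*16 = -2688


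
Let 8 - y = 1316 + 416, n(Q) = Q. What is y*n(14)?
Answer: -24136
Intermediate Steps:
y = -1724 (y = 8 - (1316 + 416) = 8 - 1*1732 = 8 - 1732 = -1724)
y*n(14) = -1724*14 = -24136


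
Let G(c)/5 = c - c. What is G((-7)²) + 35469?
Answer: 35469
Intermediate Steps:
G(c) = 0 (G(c) = 5*(c - c) = 5*0 = 0)
G((-7)²) + 35469 = 0 + 35469 = 35469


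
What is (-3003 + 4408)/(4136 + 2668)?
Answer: 1405/6804 ≈ 0.20650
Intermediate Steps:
(-3003 + 4408)/(4136 + 2668) = 1405/6804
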